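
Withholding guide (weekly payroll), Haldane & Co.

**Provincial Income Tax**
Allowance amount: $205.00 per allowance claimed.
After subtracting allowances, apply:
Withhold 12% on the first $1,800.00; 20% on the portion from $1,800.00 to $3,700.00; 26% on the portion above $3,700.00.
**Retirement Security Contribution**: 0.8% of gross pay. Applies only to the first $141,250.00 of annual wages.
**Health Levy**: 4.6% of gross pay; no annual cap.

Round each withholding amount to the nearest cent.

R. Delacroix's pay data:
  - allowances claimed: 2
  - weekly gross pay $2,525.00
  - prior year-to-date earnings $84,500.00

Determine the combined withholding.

$415.35

Provincial Income Tax: taxable = $2,525.00 − 2×$205.00 = $2,115.00
  $216.00 + 20% × ($2,115.00 − $1,800.00) = $216.00 + 20% × $315.00 = $279.00
Retirement Security Contribution: 0.8% × $2,525.00 = $20.20
Health Levy: 4.6% × $2,525.00 = $116.15
Total: $279.00 + $20.20 + $116.15 = $415.35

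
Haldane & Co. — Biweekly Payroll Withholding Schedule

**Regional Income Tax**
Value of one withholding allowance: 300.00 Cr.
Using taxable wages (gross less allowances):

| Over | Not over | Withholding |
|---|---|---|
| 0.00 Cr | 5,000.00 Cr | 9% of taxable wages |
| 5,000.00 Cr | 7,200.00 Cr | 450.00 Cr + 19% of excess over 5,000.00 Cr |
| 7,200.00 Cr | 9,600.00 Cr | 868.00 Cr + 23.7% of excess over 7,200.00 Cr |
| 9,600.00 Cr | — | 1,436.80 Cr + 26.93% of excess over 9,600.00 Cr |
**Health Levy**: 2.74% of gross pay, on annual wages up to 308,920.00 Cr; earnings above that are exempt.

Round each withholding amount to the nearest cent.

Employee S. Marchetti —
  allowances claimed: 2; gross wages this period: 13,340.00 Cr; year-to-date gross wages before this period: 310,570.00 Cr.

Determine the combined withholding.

Regional Income Tax: taxable = 13,340.00 Cr − 2×300.00 Cr = 12,740.00 Cr
  1,436.80 Cr + 26.93% × (12,740.00 Cr − 9,600.00 Cr) = 1,436.80 Cr + 26.93% × 3,140.00 Cr = 2,282.40 Cr
Health Levy: YTD 310,570.00 Cr ≥ cap 308,920.00 Cr → 0.00 Cr
Total: 2,282.40 Cr + 0.00 Cr = 2,282.40 Cr

2,282.40 Cr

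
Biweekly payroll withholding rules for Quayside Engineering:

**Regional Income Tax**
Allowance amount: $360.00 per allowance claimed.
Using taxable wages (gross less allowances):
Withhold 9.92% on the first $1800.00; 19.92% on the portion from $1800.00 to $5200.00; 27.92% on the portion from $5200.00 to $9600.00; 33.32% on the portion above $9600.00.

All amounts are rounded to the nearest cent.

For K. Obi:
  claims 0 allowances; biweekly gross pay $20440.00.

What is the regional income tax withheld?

Regional Income Tax: taxable = $20440.00
  $2084.32 + 33.32% × ($20440.00 − $9600.00) = $2084.32 + 33.32% × $10840.00 = $5696.21

$5696.21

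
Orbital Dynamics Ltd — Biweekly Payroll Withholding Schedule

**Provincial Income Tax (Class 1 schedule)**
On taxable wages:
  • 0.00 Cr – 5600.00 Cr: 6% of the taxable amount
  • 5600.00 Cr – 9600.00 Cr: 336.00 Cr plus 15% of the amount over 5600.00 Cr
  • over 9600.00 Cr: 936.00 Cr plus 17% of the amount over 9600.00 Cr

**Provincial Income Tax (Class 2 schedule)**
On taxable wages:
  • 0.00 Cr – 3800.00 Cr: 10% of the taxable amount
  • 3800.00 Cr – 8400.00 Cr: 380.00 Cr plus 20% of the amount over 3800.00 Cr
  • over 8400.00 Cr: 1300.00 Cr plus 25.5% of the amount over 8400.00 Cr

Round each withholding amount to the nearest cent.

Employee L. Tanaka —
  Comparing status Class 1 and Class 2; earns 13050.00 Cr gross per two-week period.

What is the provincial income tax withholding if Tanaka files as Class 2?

2485.75 Cr

Provincial Income Tax (Class 2): taxable = 13050.00 Cr
  1300.00 Cr + 25.5% × (13050.00 Cr − 8400.00 Cr) = 1300.00 Cr + 25.5% × 4650.00 Cr = 2485.75 Cr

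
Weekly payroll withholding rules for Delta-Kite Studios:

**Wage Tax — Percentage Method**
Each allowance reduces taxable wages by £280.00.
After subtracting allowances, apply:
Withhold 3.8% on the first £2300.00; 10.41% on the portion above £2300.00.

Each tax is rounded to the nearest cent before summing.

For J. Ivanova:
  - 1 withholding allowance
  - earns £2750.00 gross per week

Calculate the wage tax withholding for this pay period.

Wage Tax: taxable = £2750.00 − 1×£280.00 = £2470.00
  £87.40 + 10.41% × (£2470.00 − £2300.00) = £87.40 + 10.41% × £170.00 = £105.10

£105.10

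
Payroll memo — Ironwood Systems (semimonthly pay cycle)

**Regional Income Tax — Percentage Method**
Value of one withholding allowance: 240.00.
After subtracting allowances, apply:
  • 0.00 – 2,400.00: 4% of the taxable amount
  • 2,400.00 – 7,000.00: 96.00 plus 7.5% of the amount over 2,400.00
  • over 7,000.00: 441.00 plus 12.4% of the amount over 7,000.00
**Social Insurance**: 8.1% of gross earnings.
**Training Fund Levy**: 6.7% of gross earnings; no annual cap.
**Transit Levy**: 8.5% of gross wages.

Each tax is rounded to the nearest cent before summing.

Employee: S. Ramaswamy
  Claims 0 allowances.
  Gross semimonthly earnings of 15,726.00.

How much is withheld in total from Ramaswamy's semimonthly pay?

5,187.18

Regional Income Tax: taxable = 15,726.00
  441.00 + 12.4% × (15,726.00 − 7,000.00) = 441.00 + 12.4% × 8,726.00 = 1,523.02
Social Insurance: 8.1% × 15,726.00 = 1,273.81
Training Fund Levy: 6.7% × 15,726.00 = 1,053.64
Transit Levy: 8.5% × 15,726.00 = 1,336.71
Total: 1,523.02 + 1,273.81 + 1,053.64 + 1,336.71 = 5,187.18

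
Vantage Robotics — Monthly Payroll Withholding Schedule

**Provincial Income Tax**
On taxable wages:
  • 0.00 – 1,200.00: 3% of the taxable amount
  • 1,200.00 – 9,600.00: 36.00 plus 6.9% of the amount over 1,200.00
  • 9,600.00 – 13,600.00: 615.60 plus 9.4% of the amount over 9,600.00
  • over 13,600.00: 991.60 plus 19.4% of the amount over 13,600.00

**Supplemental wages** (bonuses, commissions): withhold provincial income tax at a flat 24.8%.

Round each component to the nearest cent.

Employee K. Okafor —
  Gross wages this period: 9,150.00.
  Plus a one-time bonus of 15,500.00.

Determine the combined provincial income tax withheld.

4,428.55

Provincial Income Tax: taxable = 9,150.00
  36.00 + 6.9% × (9,150.00 − 1,200.00) = 36.00 + 6.9% × 7,950.00 = 584.55
Supplemental (24.8% flat on bonus): 24.8% × 15,500.00 = 3,844.00
Total provincial income tax: 584.55 + 3,844.00 = 4,428.55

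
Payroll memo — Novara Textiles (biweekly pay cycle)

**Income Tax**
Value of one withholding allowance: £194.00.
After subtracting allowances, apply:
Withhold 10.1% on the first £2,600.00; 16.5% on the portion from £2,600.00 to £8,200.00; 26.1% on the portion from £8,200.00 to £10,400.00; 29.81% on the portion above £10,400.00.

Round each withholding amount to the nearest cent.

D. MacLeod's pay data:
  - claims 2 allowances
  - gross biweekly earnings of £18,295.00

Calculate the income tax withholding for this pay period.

£3,998.64

Income Tax: taxable = £18,295.00 − 2×£194.00 = £17,907.00
  £1,760.80 + 29.81% × (£17,907.00 − £10,400.00) = £1,760.80 + 29.81% × £7,507.00 = £3,998.64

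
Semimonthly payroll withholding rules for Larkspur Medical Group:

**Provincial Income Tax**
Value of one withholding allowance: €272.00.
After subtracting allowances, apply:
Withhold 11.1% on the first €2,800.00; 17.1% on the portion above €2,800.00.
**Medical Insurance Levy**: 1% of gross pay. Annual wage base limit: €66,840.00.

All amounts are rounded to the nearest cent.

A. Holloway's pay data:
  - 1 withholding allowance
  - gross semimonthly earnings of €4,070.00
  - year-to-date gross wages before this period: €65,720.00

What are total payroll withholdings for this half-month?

Provincial Income Tax: taxable = €4,070.00 − 1×€272.00 = €3,798.00
  €310.80 + 17.1% × (€3,798.00 − €2,800.00) = €310.80 + 17.1% × €998.00 = €481.46
Medical Insurance Levy: cap €66,840.00 − YTD €65,720.00 = €1,120.00 subject; 1% × €1,120.00 = €11.20
Total: €481.46 + €11.20 = €492.66

€492.66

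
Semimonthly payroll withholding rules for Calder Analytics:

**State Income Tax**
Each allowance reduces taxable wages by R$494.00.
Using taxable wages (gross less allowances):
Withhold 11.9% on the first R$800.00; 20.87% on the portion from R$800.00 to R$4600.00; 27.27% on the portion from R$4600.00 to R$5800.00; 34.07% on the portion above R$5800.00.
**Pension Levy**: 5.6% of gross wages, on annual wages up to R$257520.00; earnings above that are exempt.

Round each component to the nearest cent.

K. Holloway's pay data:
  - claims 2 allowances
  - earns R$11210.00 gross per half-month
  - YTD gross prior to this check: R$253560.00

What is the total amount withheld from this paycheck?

R$2943.84

State Income Tax: taxable = R$11210.00 − 2×R$494.00 = R$10222.00
  R$1215.50 + 34.07% × (R$10222.00 − R$5800.00) = R$1215.50 + 34.07% × R$4422.00 = R$2722.08
Pension Levy: cap R$257520.00 − YTD R$253560.00 = R$3960.00 subject; 5.6% × R$3960.00 = R$221.76
Total: R$2722.08 + R$221.76 = R$2943.84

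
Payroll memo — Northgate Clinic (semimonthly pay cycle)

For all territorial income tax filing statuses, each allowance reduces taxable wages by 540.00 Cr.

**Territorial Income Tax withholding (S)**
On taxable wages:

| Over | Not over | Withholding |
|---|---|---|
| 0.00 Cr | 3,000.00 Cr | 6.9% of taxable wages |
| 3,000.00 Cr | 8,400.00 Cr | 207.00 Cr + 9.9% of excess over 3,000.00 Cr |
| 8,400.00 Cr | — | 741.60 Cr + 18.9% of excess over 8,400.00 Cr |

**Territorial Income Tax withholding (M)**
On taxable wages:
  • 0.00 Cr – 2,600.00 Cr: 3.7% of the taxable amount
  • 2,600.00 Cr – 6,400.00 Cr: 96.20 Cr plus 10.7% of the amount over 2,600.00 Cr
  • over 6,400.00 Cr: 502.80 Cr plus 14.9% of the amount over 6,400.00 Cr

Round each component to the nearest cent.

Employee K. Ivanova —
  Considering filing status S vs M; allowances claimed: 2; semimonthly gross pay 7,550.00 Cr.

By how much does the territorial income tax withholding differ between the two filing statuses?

37.30 Cr

Territorial Income Tax (S): taxable = 7,550.00 Cr − 2×540.00 Cr = 6,470.00 Cr
  207.00 Cr + 9.9% × (6,470.00 Cr − 3,000.00 Cr) = 207.00 Cr + 9.9% × 3,470.00 Cr = 550.53 Cr
Territorial Income Tax (M): taxable = 7,550.00 Cr − 2×540.00 Cr = 6,470.00 Cr
  502.80 Cr + 14.9% × (6,470.00 Cr − 6,400.00 Cr) = 502.80 Cr + 14.9% × 70.00 Cr = 513.23 Cr
Difference: |550.53 Cr − 513.23 Cr| = 37.30 Cr (higher under S)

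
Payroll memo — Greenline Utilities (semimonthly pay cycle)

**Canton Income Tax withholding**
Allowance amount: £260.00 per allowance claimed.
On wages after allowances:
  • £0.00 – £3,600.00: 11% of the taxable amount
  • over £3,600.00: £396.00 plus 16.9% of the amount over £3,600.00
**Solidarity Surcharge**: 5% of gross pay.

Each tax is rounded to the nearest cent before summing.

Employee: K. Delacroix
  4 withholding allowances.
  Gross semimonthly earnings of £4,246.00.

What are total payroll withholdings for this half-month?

Canton Income Tax: taxable = £4,246.00 − 4×£260.00 = £3,206.00
  11% × £3,206.00 = £352.66
Solidarity Surcharge: 5% × £4,246.00 = £212.30
Total: £352.66 + £212.30 = £564.96

£564.96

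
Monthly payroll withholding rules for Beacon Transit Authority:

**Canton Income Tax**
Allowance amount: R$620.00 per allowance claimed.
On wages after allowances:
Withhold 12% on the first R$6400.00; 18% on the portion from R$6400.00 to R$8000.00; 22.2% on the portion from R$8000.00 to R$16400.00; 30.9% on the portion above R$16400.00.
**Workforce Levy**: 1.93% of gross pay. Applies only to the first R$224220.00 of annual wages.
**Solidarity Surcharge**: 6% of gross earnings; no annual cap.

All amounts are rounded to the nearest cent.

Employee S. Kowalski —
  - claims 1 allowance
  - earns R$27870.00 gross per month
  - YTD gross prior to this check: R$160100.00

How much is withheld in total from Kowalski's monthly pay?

R$8483.54

Canton Income Tax: taxable = R$27870.00 − 1×R$620.00 = R$27250.00
  R$2920.80 + 30.9% × (R$27250.00 − R$16400.00) = R$2920.80 + 30.9% × R$10850.00 = R$6273.45
Workforce Levy: 1.93% × R$27870.00 = R$537.89
Solidarity Surcharge: 6% × R$27870.00 = R$1672.20
Total: R$6273.45 + R$537.89 + R$1672.20 = R$8483.54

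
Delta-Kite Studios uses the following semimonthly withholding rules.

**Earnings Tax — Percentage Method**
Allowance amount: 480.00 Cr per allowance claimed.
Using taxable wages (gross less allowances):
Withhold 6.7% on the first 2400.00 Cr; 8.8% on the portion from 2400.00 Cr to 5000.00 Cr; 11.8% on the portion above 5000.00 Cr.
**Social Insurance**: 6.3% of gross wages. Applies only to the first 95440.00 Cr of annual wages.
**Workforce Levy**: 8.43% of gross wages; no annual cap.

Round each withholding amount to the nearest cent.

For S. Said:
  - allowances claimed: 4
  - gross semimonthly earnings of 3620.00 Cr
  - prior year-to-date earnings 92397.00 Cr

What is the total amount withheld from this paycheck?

610.78 Cr

Earnings Tax: taxable = 3620.00 Cr − 4×480.00 Cr = 1700.00 Cr
  6.7% × 1700.00 Cr = 113.90 Cr
Social Insurance: cap 95440.00 Cr − YTD 92397.00 Cr = 3043.00 Cr subject; 6.3% × 3043.00 Cr = 191.71 Cr
Workforce Levy: 8.43% × 3620.00 Cr = 305.17 Cr
Total: 113.90 Cr + 191.71 Cr + 305.17 Cr = 610.78 Cr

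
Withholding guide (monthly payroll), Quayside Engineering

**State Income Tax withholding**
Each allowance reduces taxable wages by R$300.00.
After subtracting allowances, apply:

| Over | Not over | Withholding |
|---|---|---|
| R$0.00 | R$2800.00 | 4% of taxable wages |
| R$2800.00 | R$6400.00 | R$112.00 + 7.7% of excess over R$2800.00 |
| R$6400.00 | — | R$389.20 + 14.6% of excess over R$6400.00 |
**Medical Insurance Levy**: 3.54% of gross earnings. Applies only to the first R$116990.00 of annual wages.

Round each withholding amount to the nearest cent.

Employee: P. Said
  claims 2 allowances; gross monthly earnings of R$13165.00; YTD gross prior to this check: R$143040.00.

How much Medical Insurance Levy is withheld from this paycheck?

Medical Insurance Levy: YTD R$143040.00 ≥ cap R$116990.00 → R$0.00

R$0.00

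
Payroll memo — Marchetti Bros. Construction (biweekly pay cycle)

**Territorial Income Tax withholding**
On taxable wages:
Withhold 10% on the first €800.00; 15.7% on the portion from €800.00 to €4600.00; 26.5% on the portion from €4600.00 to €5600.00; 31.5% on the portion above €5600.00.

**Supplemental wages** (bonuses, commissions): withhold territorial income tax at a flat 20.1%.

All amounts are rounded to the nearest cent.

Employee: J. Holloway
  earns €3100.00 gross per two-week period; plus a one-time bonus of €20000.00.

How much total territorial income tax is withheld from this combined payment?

Territorial Income Tax: taxable = €3100.00
  €80.00 + 15.7% × (€3100.00 − €800.00) = €80.00 + 15.7% × €2300.00 = €441.10
Supplemental (20.1% flat on bonus): 20.1% × €20000.00 = €4020.00
Total territorial income tax: €441.10 + €4020.00 = €4461.10

€4461.10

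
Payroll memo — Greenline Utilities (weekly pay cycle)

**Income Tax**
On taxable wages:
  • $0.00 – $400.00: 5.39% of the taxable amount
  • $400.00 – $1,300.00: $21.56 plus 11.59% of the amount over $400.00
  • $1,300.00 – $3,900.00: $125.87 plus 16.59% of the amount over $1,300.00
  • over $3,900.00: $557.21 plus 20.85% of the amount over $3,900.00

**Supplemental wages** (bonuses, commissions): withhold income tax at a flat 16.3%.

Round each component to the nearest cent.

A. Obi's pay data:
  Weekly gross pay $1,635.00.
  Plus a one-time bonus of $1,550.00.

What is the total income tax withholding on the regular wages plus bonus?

$434.10

Income Tax: taxable = $1,635.00
  $125.87 + 16.59% × ($1,635.00 − $1,300.00) = $125.87 + 16.59% × $335.00 = $181.45
Supplemental (16.3% flat on bonus): 16.3% × $1,550.00 = $252.65
Total income tax: $181.45 + $252.65 = $434.10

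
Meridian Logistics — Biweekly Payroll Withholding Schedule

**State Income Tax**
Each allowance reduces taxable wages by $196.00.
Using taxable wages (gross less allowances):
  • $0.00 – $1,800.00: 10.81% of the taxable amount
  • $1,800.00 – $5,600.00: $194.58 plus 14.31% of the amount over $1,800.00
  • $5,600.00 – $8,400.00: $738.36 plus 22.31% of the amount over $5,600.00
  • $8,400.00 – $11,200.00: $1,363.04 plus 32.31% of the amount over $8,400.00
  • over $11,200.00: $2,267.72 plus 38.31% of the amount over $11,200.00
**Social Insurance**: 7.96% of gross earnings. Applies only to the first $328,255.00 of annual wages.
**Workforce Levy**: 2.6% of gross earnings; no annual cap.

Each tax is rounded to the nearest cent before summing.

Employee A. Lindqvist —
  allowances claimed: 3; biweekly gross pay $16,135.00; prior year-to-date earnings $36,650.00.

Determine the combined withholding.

$5,636.92

State Income Tax: taxable = $16,135.00 − 3×$196.00 = $15,547.00
  $2,267.72 + 38.31% × ($15,547.00 − $11,200.00) = $2,267.72 + 38.31% × $4,347.00 = $3,933.06
Social Insurance: 7.96% × $16,135.00 = $1,284.35
Workforce Levy: 2.6% × $16,135.00 = $419.51
Total: $3,933.06 + $1,284.35 + $419.51 = $5,636.92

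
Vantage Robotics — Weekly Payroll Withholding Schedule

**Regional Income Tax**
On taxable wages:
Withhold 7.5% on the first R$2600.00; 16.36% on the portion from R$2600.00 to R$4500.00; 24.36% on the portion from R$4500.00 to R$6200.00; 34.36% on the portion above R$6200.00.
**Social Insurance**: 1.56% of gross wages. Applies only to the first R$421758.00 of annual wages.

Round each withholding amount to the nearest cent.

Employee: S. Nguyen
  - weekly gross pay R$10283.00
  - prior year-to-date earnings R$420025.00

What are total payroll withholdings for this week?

R$2349.91

Regional Income Tax: taxable = R$10283.00
  R$919.96 + 34.36% × (R$10283.00 − R$6200.00) = R$919.96 + 34.36% × R$4083.00 = R$2322.88
Social Insurance: cap R$421758.00 − YTD R$420025.00 = R$1733.00 subject; 1.56% × R$1733.00 = R$27.03
Total: R$2322.88 + R$27.03 = R$2349.91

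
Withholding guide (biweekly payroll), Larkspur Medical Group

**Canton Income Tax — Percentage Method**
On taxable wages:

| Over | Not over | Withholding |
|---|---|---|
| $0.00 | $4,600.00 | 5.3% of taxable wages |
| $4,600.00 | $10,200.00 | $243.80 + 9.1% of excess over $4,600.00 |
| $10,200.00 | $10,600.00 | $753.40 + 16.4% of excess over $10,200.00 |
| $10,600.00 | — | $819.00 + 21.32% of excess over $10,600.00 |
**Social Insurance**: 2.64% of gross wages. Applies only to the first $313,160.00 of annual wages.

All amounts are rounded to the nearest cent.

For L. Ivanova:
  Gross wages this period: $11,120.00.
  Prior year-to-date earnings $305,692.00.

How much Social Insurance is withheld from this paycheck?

$197.16

Social Insurance: cap $313,160.00 − YTD $305,692.00 = $7,468.00 subject; 2.64% × $7,468.00 = $197.16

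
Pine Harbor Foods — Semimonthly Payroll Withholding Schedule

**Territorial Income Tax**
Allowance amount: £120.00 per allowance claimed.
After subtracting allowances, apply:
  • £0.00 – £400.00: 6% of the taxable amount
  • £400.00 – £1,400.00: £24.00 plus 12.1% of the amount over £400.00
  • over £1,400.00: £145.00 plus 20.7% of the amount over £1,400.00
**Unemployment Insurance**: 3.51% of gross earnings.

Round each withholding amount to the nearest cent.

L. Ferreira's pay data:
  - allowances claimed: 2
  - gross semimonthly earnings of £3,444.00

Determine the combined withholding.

£639.31

Territorial Income Tax: taxable = £3,444.00 − 2×£120.00 = £3,204.00
  £145.00 + 20.7% × (£3,204.00 − £1,400.00) = £145.00 + 20.7% × £1,804.00 = £518.43
Unemployment Insurance: 3.51% × £3,444.00 = £120.88
Total: £518.43 + £120.88 = £639.31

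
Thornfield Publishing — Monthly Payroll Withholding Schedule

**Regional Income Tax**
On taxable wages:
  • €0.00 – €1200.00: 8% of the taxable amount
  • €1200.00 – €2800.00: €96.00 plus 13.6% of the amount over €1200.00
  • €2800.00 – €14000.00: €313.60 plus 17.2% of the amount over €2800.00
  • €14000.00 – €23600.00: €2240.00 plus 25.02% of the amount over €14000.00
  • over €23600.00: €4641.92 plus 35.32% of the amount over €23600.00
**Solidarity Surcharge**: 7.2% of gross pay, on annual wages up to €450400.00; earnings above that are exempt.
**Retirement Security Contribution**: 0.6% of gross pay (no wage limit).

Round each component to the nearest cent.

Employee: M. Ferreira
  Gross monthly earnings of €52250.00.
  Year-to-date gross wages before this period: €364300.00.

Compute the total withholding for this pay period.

Regional Income Tax: taxable = €52250.00
  €4641.92 + 35.32% × (€52250.00 − €23600.00) = €4641.92 + 35.32% × €28650.00 = €14761.10
Solidarity Surcharge: 7.2% × €52250.00 = €3762.00
Retirement Security Contribution: 0.6% × €52250.00 = €313.50
Total: €14761.10 + €3762.00 + €313.50 = €18836.60

€18836.60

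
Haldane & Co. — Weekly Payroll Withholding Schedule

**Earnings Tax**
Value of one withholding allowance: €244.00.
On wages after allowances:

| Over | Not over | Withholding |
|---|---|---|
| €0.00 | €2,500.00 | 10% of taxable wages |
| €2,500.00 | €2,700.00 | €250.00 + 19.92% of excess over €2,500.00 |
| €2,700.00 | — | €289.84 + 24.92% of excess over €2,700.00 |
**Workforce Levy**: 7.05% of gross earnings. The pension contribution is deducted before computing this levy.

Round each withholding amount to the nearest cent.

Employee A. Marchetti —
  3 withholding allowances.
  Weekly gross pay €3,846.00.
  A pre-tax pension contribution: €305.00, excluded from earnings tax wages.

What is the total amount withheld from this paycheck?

€566.64

Earnings Tax: taxable = €3,846.00 − €305.00 − 3×€244.00 = €2,809.00
  €289.84 + 24.92% × (€2,809.00 − €2,700.00) = €289.84 + 24.92% × €109.00 = €317.00
Workforce Levy: 7.05% × €3,541.00 = €249.64
Total: €317.00 + €249.64 = €566.64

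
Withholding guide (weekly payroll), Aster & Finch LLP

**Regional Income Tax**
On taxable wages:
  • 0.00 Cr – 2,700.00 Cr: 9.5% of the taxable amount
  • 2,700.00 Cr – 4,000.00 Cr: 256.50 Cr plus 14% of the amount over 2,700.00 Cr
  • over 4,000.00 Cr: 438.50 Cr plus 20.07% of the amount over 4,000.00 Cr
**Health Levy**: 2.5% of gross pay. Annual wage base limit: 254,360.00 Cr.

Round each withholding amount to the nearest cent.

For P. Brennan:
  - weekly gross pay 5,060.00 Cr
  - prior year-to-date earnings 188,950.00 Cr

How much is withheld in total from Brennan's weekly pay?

Regional Income Tax: taxable = 5,060.00 Cr
  438.50 Cr + 20.07% × (5,060.00 Cr − 4,000.00 Cr) = 438.50 Cr + 20.07% × 1,060.00 Cr = 651.24 Cr
Health Levy: 2.5% × 5,060.00 Cr = 126.50 Cr
Total: 651.24 Cr + 126.50 Cr = 777.74 Cr

777.74 Cr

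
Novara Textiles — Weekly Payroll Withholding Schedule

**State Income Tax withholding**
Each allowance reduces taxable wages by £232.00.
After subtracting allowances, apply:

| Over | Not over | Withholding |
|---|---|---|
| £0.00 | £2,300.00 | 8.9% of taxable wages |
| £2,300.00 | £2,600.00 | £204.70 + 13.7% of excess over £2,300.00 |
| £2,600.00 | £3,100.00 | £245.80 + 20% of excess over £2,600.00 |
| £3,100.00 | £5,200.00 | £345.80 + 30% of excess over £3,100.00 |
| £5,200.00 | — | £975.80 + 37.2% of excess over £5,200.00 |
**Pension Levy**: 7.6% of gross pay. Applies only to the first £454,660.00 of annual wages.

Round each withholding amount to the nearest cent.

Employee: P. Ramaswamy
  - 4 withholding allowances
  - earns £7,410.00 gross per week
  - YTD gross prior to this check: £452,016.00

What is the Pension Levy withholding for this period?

Pension Levy: cap £454,660.00 − YTD £452,016.00 = £2,644.00 subject; 7.6% × £2,644.00 = £200.94

£200.94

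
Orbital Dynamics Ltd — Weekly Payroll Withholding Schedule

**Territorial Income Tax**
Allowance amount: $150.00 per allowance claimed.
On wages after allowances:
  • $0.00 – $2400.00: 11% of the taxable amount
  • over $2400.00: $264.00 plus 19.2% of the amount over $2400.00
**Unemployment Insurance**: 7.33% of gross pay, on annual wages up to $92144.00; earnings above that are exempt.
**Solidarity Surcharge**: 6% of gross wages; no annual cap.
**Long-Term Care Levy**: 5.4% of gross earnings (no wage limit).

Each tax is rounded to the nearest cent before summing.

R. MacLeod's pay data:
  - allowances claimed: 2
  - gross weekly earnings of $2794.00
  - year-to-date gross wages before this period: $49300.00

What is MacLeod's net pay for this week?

Territorial Income Tax: taxable = $2794.00 − 2×$150.00 = $2494.00
  $264.00 + 19.2% × ($2494.00 − $2400.00) = $264.00 + 19.2% × $94.00 = $282.05
Unemployment Insurance: 7.33% × $2794.00 = $204.80
Solidarity Surcharge: 6% × $2794.00 = $167.64
Long-Term Care Levy: 5.4% × $2794.00 = $150.88
Total withheld: $282.05 + $204.80 + $167.64 + $150.88 = $805.37
Net pay: $2794.00 − $805.37 = $1988.63

$1988.63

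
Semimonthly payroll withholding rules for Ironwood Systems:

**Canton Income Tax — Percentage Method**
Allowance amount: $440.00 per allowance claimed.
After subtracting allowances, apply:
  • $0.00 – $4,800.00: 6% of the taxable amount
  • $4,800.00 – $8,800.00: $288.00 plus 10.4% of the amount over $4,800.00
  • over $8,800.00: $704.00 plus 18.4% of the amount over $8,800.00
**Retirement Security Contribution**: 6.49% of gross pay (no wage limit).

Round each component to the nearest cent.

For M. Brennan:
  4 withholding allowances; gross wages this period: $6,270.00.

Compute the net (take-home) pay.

Canton Income Tax: taxable = $6,270.00 − 4×$440.00 = $4,510.00
  6% × $4,510.00 = $270.60
Retirement Security Contribution: 6.49% × $6,270.00 = $406.92
Total withheld: $270.60 + $406.92 = $677.52
Net pay: $6,270.00 − $677.52 = $5,592.48

$5,592.48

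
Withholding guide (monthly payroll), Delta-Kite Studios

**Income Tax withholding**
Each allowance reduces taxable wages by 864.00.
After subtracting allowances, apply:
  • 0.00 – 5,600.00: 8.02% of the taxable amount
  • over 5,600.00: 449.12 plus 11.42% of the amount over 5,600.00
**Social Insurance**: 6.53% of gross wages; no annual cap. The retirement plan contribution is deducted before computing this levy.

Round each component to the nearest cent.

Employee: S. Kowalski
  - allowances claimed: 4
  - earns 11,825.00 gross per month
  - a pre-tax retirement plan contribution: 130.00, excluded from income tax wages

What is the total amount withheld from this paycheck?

1,514.17

Income Tax: taxable = 11,825.00 − 130.00 − 4×864.00 = 8,239.00
  449.12 + 11.42% × (8,239.00 − 5,600.00) = 449.12 + 11.42% × 2,639.00 = 750.49
Social Insurance: 6.53% × 11,695.00 = 763.68
Total: 750.49 + 763.68 = 1,514.17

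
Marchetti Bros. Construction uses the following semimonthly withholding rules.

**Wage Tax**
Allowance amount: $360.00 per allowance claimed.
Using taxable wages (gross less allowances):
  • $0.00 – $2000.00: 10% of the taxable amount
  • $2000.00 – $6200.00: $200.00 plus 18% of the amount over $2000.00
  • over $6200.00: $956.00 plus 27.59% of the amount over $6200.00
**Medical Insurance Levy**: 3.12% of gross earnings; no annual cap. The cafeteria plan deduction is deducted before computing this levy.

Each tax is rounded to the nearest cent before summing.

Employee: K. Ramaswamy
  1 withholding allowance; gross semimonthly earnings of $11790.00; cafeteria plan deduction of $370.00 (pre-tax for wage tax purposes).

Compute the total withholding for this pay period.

$2653.17

Wage Tax: taxable = $11790.00 − $370.00 − 1×$360.00 = $11060.00
  $956.00 + 27.59% × ($11060.00 − $6200.00) = $956.00 + 27.59% × $4860.00 = $2296.87
Medical Insurance Levy: 3.12% × $11420.00 = $356.30
Total: $2296.87 + $356.30 = $2653.17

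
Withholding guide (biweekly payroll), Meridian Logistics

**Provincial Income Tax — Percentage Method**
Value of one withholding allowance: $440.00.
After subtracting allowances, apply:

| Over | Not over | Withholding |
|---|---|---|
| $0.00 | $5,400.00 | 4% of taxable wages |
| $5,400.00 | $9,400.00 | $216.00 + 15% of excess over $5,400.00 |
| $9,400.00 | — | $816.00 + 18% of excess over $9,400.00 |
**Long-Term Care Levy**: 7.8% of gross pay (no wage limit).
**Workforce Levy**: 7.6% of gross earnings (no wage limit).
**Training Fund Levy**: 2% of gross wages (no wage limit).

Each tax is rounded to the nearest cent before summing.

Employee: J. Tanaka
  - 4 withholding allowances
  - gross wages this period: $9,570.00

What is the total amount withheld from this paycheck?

$2,242.68

Provincial Income Tax: taxable = $9,570.00 − 4×$440.00 = $7,810.00
  $216.00 + 15% × ($7,810.00 − $5,400.00) = $216.00 + 15% × $2,410.00 = $577.50
Long-Term Care Levy: 7.8% × $9,570.00 = $746.46
Workforce Levy: 7.6% × $9,570.00 = $727.32
Training Fund Levy: 2% × $9,570.00 = $191.40
Total: $577.50 + $746.46 + $727.32 + $191.40 = $2,242.68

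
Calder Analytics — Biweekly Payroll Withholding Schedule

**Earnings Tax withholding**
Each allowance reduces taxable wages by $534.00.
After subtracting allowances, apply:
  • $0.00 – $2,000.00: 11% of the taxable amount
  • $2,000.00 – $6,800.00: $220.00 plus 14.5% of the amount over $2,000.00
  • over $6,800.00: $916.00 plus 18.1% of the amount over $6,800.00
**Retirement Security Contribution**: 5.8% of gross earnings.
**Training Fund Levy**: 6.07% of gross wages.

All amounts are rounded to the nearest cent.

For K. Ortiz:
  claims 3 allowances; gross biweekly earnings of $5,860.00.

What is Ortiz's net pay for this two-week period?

$4,617.01

Earnings Tax: taxable = $5,860.00 − 3×$534.00 = $4,258.00
  $220.00 + 14.5% × ($4,258.00 − $2,000.00) = $220.00 + 14.5% × $2,258.00 = $547.41
Retirement Security Contribution: 5.8% × $5,860.00 = $339.88
Training Fund Levy: 6.07% × $5,860.00 = $355.70
Total withheld: $547.41 + $339.88 + $355.70 = $1,242.99
Net pay: $5,860.00 − $1,242.99 = $4,617.01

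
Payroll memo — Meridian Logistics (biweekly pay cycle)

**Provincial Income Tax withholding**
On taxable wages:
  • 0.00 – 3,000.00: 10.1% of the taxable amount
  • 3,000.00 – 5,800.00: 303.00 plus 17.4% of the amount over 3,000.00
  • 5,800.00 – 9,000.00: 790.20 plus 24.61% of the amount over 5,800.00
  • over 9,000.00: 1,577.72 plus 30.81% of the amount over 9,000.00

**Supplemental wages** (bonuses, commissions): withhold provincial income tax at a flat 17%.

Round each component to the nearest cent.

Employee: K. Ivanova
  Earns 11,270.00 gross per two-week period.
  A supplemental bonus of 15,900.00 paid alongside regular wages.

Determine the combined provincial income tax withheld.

Provincial Income Tax: taxable = 11,270.00
  1,577.72 + 30.81% × (11,270.00 − 9,000.00) = 1,577.72 + 30.81% × 2,270.00 = 2,277.11
Supplemental (17% flat on bonus): 17% × 15,900.00 = 2,703.00
Total provincial income tax: 2,277.11 + 2,703.00 = 4,980.11

4,980.11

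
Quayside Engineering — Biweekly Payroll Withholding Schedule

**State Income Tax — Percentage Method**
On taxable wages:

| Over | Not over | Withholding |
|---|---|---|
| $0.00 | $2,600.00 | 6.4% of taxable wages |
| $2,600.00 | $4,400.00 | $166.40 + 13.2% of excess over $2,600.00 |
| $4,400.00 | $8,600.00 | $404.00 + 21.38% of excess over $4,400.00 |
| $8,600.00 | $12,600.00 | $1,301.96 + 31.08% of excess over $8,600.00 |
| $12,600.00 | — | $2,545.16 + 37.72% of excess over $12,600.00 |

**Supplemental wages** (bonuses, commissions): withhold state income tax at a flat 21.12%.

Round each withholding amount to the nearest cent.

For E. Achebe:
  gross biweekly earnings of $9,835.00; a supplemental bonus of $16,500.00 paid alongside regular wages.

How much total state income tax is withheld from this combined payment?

State Income Tax: taxable = $9,835.00
  $1,301.96 + 31.08% × ($9,835.00 − $8,600.00) = $1,301.96 + 31.08% × $1,235.00 = $1,685.80
Supplemental (21.12% flat on bonus): 21.12% × $16,500.00 = $3,484.80
Total state income tax: $1,685.80 + $3,484.80 = $5,170.60

$5,170.60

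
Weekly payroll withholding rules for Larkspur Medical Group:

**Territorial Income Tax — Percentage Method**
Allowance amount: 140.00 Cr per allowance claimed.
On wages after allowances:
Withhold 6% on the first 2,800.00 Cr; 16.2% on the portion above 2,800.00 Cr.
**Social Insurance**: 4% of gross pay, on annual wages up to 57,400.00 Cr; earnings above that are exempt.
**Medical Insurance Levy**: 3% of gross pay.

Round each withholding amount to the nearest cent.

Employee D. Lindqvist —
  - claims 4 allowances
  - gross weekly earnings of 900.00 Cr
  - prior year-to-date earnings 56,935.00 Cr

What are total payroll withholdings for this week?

66.00 Cr

Territorial Income Tax: taxable = 900.00 Cr − 4×140.00 Cr = 340.00 Cr
  6% × 340.00 Cr = 20.40 Cr
Social Insurance: cap 57,400.00 Cr − YTD 56,935.00 Cr = 465.00 Cr subject; 4% × 465.00 Cr = 18.60 Cr
Medical Insurance Levy: 3% × 900.00 Cr = 27.00 Cr
Total: 20.40 Cr + 18.60 Cr + 27.00 Cr = 66.00 Cr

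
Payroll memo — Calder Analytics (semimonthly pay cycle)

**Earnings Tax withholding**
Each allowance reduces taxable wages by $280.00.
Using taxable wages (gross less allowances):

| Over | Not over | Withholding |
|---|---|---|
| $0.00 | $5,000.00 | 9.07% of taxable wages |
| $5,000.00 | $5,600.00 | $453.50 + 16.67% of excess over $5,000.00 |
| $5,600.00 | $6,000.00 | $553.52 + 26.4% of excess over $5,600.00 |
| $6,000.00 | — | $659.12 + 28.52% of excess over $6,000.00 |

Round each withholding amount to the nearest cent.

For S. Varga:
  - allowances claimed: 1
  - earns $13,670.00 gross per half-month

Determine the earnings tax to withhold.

$2,766.75

Earnings Tax: taxable = $13,670.00 − 1×$280.00 = $13,390.00
  $659.12 + 28.52% × ($13,390.00 − $6,000.00) = $659.12 + 28.52% × $7,390.00 = $2,766.75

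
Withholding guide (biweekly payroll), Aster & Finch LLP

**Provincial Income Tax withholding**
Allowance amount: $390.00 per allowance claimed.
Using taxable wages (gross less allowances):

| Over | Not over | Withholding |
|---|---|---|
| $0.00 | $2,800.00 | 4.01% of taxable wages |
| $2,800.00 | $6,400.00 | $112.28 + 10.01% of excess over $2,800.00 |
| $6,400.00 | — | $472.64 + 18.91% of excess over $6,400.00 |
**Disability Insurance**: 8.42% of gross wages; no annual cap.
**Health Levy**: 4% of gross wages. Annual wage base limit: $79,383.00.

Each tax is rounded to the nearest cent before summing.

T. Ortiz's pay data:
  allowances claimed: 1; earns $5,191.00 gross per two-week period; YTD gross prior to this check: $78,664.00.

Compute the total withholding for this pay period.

Provincial Income Tax: taxable = $5,191.00 − 1×$390.00 = $4,801.00
  $112.28 + 10.01% × ($4,801.00 − $2,800.00) = $112.28 + 10.01% × $2,001.00 = $312.58
Disability Insurance: 8.42% × $5,191.00 = $437.08
Health Levy: cap $79,383.00 − YTD $78,664.00 = $719.00 subject; 4% × $719.00 = $28.76
Total: $312.58 + $437.08 + $28.76 = $778.42

$778.42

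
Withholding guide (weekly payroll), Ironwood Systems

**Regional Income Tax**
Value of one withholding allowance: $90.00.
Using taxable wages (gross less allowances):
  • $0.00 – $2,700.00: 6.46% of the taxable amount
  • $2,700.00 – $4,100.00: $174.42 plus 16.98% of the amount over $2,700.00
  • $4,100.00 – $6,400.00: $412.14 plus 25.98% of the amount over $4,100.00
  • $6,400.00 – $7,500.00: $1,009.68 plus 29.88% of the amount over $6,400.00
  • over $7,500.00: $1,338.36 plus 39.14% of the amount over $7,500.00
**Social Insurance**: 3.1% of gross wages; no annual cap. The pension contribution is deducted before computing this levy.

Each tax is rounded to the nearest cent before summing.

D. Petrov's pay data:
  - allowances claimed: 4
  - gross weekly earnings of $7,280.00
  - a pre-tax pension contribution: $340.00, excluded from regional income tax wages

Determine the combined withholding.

$1,278.60

Regional Income Tax: taxable = $7,280.00 − $340.00 − 4×$90.00 = $6,580.00
  $1,009.68 + 29.88% × ($6,580.00 − $6,400.00) = $1,009.68 + 29.88% × $180.00 = $1,063.46
Social Insurance: 3.1% × $6,940.00 = $215.14
Total: $1,063.46 + $215.14 = $1,278.60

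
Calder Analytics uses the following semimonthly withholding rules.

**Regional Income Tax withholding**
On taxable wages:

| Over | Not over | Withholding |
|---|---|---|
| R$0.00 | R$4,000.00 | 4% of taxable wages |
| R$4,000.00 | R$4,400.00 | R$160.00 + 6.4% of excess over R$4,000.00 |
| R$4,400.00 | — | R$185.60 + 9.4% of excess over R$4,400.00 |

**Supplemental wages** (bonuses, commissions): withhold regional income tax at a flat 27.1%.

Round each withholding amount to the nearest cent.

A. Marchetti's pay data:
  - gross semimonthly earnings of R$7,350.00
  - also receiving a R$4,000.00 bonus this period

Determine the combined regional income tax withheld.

Regional Income Tax: taxable = R$7,350.00
  R$185.60 + 9.4% × (R$7,350.00 − R$4,400.00) = R$185.60 + 9.4% × R$2,950.00 = R$462.90
Supplemental (27.1% flat on bonus): 27.1% × R$4,000.00 = R$1,084.00
Total regional income tax: R$462.90 + R$1,084.00 = R$1,546.90

R$1,546.90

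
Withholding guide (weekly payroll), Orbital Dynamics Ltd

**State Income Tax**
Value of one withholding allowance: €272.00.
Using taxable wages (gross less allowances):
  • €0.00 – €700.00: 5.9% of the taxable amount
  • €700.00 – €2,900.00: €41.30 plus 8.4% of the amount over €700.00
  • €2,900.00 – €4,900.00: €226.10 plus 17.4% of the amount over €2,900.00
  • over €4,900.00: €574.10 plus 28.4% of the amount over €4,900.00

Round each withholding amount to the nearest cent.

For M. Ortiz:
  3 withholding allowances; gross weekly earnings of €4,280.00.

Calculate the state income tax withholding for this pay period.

State Income Tax: taxable = €4,280.00 − 3×€272.00 = €3,464.00
  €226.10 + 17.4% × (€3,464.00 − €2,900.00) = €226.10 + 17.4% × €564.00 = €324.24

€324.24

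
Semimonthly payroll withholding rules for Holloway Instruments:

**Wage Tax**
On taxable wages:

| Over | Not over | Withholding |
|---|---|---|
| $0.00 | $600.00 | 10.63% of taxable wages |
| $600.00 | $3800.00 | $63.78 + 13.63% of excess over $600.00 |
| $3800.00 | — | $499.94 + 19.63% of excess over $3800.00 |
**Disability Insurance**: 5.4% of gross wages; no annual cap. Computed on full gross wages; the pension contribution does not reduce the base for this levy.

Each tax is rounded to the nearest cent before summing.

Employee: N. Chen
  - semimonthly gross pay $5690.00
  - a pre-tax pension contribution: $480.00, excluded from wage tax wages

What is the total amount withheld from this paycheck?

$1083.98

Wage Tax: taxable = $5690.00 − $480.00 = $5210.00
  $499.94 + 19.63% × ($5210.00 − $3800.00) = $499.94 + 19.63% × $1410.00 = $776.72
Disability Insurance: 5.4% × $5690.00 = $307.26
Total: $776.72 + $307.26 = $1083.98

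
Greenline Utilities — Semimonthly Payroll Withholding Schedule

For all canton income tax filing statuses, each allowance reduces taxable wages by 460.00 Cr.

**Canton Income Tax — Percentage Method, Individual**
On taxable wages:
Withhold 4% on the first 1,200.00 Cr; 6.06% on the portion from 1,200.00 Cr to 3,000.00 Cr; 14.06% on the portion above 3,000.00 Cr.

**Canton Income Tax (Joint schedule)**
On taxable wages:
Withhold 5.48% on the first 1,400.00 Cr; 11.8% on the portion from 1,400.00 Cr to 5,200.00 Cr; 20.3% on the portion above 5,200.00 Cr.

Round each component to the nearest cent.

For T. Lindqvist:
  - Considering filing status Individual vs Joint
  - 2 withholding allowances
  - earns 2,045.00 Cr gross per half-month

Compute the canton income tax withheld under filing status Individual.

Canton Income Tax (Individual): taxable = 2,045.00 Cr − 2×460.00 Cr = 1,125.00 Cr
  4% × 1,125.00 Cr = 45.00 Cr

45.00 Cr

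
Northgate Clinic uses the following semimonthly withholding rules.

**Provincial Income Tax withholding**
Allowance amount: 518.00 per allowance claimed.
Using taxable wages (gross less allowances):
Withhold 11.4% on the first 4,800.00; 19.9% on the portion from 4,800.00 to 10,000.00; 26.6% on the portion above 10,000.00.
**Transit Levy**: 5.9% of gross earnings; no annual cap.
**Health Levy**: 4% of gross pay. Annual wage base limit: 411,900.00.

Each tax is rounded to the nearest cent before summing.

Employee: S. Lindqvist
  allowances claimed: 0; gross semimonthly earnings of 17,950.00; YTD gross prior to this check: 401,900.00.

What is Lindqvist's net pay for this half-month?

12,794.25

Provincial Income Tax: taxable = 17,950.00
  1,582.00 + 26.6% × (17,950.00 − 10,000.00) = 1,582.00 + 26.6% × 7,950.00 = 3,696.70
Transit Levy: 5.9% × 17,950.00 = 1,059.05
Health Levy: cap 411,900.00 − YTD 401,900.00 = 10,000.00 subject; 4% × 10,000.00 = 400.00
Total withheld: 3,696.70 + 1,059.05 + 400.00 = 5,155.75
Net pay: 17,950.00 − 5,155.75 = 12,794.25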